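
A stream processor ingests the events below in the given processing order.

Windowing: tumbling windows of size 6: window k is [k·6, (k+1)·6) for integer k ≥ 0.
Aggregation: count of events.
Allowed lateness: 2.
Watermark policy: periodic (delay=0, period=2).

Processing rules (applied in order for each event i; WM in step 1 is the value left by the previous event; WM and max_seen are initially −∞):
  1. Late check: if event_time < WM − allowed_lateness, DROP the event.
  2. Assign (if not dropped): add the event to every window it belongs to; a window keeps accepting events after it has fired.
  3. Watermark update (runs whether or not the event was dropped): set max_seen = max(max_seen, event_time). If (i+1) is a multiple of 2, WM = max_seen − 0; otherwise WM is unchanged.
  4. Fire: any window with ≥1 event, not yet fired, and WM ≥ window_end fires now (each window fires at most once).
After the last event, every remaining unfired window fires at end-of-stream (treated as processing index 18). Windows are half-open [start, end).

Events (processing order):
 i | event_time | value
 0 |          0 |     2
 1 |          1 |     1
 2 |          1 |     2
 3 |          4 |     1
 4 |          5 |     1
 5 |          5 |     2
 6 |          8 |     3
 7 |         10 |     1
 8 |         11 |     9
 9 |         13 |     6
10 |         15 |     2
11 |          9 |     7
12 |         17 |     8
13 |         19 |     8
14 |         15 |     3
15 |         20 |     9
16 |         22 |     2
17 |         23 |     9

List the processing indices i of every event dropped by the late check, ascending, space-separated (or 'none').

11 14

i=0 t=0 v=2: → [0,6); WM=−∞
i=1 t=1 v=1: → [0,6); WM=1
i=2 t=1 v=2: → [0,6); WM=1
i=3 t=4 v=1: → [0,6); WM=4
i=4 t=5 v=1: → [0,6); WM=4
i=5 t=5 v=2: → [0,6); WM=5
i=6 t=8 v=3: → [6,12); WM=5
i=7 t=10 v=1: → [6,12); WM=10; [0,6) fires=6
i=8 t=11 v=9: → [6,12); WM=10
i=9 t=13 v=6: → [12,18); WM=13; [6,12) fires=3
i=10 t=15 v=2: → [12,18); WM=13
i=11 t=9 v=7: DROP (t<13-2); WM=15
i=12 t=17 v=8: → [12,18); WM=15
i=13 t=19 v=8: → [18,24); WM=19; [12,18) fires=3
i=14 t=15 v=3: DROP (t<19-2); WM=19
i=15 t=20 v=9: → [18,24); WM=20
i=16 t=22 v=2: → [18,24); WM=20
i=17 t=23 v=9: → [18,24); WM=23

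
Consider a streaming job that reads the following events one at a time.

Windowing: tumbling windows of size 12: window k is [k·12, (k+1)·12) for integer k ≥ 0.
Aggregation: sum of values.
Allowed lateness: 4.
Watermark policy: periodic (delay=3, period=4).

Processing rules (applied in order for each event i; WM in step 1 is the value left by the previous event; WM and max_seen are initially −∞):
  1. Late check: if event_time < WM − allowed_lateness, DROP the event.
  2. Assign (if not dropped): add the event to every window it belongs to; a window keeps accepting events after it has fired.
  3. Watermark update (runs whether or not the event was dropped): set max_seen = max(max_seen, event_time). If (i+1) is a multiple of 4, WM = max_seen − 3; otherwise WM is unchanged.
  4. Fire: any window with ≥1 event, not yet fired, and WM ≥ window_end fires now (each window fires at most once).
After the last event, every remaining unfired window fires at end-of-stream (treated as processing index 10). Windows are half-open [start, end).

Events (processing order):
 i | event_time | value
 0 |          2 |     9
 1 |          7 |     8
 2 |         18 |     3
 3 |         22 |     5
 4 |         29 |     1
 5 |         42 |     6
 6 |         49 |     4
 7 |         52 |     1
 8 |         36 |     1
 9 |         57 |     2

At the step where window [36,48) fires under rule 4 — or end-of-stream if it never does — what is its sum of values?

i=0 t=2 v=9: → [0,12); WM=−∞
i=1 t=7 v=8: → [0,12); WM=−∞
i=2 t=18 v=3: → [12,24); WM=−∞
i=3 t=22 v=5: → [12,24); WM=19; [0,12) fires=17
i=4 t=29 v=1: → [24,36); WM=19
i=5 t=42 v=6: → [36,48); WM=19
i=6 t=49 v=4: → [48,60); WM=19
i=7 t=52 v=1: → [48,60); WM=49; [12,24) fires=8 [24,36) fires=1 [36,48) fires=6
i=8 t=36 v=1: DROP (t<49-4); WM=49
i=9 t=57 v=2: → [48,60); WM=49

6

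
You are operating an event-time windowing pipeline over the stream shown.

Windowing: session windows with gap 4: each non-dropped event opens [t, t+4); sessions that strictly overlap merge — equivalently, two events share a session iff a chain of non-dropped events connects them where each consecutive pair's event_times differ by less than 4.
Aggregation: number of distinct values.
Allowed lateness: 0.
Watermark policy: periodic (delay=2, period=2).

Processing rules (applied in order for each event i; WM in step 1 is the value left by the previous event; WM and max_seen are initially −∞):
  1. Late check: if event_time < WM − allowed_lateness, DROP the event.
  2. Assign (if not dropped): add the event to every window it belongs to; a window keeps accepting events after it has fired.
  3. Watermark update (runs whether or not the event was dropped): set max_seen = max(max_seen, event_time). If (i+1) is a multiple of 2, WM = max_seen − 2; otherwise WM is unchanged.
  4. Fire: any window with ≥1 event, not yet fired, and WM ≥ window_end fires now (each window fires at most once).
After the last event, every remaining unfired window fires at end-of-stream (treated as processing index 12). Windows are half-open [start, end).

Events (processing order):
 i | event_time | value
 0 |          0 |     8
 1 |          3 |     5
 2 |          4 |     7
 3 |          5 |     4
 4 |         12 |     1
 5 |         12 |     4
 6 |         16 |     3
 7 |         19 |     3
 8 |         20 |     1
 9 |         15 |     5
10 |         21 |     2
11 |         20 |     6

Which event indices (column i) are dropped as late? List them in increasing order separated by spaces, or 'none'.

9

i=0 t=0 v=8: → [0,4); WM=−∞
i=1 t=3 v=5: → [0,7); WM=1
i=2 t=4 v=7: → [0,8); WM=1
i=3 t=5 v=4: → [0,9); WM=3
i=4 t=12 v=1: → [12,16); WM=3
i=5 t=12 v=4: → [12,16); WM=10
i=6 t=16 v=3: → [16,20); WM=10
i=7 t=19 v=3: → [16,23); WM=17
i=8 t=20 v=1: → [16,24); WM=17
i=9 t=15 v=5: DROP (t<17-0); WM=18
i=10 t=21 v=2: → [16,25); WM=18
i=11 t=20 v=6: → [16,25); WM=19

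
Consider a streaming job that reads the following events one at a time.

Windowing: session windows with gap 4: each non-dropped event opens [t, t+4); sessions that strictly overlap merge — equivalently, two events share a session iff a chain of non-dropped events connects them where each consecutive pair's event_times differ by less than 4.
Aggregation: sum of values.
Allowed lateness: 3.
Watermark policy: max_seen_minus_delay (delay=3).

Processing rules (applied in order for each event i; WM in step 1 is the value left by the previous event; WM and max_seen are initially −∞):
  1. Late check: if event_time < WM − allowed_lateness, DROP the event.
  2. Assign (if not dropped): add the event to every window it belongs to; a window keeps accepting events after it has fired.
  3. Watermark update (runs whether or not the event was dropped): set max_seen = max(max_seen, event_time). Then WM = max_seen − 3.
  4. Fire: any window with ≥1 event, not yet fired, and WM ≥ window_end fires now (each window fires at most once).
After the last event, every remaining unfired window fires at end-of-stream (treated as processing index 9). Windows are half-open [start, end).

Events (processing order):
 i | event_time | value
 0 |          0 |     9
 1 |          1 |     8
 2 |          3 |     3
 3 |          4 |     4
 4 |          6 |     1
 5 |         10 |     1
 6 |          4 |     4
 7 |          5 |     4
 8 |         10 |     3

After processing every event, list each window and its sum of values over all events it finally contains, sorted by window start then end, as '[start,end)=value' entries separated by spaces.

i=0 t=0 v=9: → [0,4); WM=-3
i=1 t=1 v=8: → [0,5); WM=-2
i=2 t=3 v=3: → [0,7); WM=0
i=3 t=4 v=4: → [0,8); WM=1
i=4 t=6 v=1: → [0,10); WM=3
i=5 t=10 v=1: → [10,14); WM=7
i=6 t=4 v=4: → [0,10); WM=7
i=7 t=5 v=4: → [0,10); WM=7
i=8 t=10 v=3: → [10,14); WM=7

[0,10)=33 [10,14)=4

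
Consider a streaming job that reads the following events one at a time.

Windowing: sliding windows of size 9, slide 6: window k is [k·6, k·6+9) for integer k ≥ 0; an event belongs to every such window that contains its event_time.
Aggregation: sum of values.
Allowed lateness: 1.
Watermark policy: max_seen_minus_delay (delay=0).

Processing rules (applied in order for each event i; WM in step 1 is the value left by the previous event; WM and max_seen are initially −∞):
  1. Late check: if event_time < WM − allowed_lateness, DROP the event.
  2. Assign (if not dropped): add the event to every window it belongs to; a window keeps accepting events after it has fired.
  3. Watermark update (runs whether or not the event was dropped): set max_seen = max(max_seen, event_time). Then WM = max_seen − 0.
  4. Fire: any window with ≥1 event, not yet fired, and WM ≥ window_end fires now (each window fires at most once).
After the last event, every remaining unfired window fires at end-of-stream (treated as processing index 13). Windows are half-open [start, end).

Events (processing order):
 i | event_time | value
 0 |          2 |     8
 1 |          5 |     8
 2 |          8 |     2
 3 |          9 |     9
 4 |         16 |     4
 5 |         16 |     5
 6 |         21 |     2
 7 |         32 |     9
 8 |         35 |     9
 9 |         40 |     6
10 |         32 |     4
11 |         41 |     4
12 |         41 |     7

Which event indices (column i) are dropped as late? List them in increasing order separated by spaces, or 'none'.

10

i=0 t=2 v=8: → [0,9); WM=2
i=1 t=5 v=8: → [0,9); WM=5
i=2 t=8 v=2: → [6,15),[0,9); WM=8
i=3 t=9 v=9: → [6,15); WM=9; [0,9) fires=18
i=4 t=16 v=4: → [12,21); WM=16; [6,15) fires=11
i=5 t=16 v=5: → [12,21); WM=16
i=6 t=21 v=2: → [18,27); WM=21; [12,21) fires=9
i=7 t=32 v=9: → [30,39),[24,33); WM=32; [18,27) fires=2
i=8 t=35 v=9: → [30,39); WM=35; [24,33) fires=9
i=9 t=40 v=6: → [36,45); WM=40; [30,39) fires=18
i=10 t=32 v=4: DROP (t<40-1); WM=40
i=11 t=41 v=4: → [36,45); WM=41
i=12 t=41 v=7: → [36,45); WM=41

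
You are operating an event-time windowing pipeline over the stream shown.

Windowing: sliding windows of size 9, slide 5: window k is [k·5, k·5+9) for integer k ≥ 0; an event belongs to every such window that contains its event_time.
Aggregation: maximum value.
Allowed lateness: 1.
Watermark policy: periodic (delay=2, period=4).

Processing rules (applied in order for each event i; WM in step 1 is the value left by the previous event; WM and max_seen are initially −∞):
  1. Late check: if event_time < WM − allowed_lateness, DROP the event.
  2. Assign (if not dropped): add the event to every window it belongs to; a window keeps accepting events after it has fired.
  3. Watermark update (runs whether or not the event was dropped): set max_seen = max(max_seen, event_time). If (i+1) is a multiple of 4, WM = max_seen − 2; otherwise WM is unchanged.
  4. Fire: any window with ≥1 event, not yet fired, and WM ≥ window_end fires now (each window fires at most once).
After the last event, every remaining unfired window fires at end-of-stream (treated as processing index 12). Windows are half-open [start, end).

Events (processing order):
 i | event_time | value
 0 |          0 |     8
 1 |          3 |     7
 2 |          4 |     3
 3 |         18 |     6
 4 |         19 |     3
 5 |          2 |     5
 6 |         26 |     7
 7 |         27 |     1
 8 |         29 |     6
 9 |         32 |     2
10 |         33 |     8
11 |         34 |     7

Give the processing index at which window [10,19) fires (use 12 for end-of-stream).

i=0 t=0 v=8: → [0,9); WM=−∞
i=1 t=3 v=7: → [0,9); WM=−∞
i=2 t=4 v=3: → [0,9); WM=−∞
i=3 t=18 v=6: → [15,24),[10,19); WM=16; [0,9) fires=8
i=4 t=19 v=3: → [15,24); WM=16
i=5 t=2 v=5: DROP (t<16-1); WM=16
i=6 t=26 v=7: → [25,34),[20,29); WM=16
i=7 t=27 v=1: → [25,34),[20,29); WM=25; [10,19) fires=6 [15,24) fires=6
i=8 t=29 v=6: → [25,34); WM=25
i=9 t=32 v=2: → [30,39),[25,34); WM=25
i=10 t=33 v=8: → [30,39),[25,34); WM=25
i=11 t=34 v=7: → [30,39); WM=32; [20,29) fires=7

7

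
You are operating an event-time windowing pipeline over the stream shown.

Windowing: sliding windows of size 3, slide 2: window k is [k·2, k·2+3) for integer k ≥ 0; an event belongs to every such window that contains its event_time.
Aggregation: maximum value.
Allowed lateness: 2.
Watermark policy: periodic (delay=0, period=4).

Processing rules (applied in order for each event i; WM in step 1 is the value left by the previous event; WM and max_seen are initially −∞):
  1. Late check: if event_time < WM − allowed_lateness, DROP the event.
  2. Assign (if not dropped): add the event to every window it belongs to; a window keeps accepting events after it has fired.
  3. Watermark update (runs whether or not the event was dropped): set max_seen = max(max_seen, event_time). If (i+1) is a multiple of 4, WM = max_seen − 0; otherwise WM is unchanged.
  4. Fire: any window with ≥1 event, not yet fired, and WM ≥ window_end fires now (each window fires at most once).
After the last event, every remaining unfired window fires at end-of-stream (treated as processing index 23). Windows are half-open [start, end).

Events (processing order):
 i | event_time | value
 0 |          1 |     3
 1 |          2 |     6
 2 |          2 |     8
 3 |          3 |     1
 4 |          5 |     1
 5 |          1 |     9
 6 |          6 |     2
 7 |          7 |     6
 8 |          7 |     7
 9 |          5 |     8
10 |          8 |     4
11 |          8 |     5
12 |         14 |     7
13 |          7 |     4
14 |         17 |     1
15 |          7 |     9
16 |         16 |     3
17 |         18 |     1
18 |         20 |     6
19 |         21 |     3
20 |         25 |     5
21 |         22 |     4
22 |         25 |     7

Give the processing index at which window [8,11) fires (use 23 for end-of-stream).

15

i=0 t=1 v=3: → [0,3); WM=−∞
i=1 t=2 v=6: → [2,5),[0,3); WM=−∞
i=2 t=2 v=8: → [2,5),[0,3); WM=−∞
i=3 t=3 v=1: → [2,5); WM=3; [0,3) fires=8
i=4 t=5 v=1: → [4,7); WM=3
i=5 t=1 v=9: → [0,3); WM=3
i=6 t=6 v=2: → [6,9),[4,7); WM=3
i=7 t=7 v=6: → [6,9); WM=7; [2,5) fires=8 [4,7) fires=2
i=8 t=7 v=7: → [6,9); WM=7
i=9 t=5 v=8: → [4,7); WM=7
i=10 t=8 v=4: → [8,11),[6,9); WM=7
i=11 t=8 v=5: → [8,11),[6,9); WM=8
i=12 t=14 v=7: → [14,17),[12,15); WM=8
i=13 t=7 v=4: → [6,9); WM=8
i=14 t=17 v=1: → [16,19); WM=8
i=15 t=7 v=9: → [6,9); WM=17; [6,9) fires=9 [8,11) fires=5 [12,15) fires=7 [14,17) fires=7
i=16 t=16 v=3: → [16,19),[14,17); WM=17
i=17 t=18 v=1: → [18,21),[16,19); WM=17
i=18 t=20 v=6: → [20,23),[18,21); WM=17
i=19 t=21 v=3: → [20,23); WM=21; [16,19) fires=3 [18,21) fires=6
i=20 t=25 v=5: → [24,27); WM=21
i=21 t=22 v=4: → [22,25),[20,23); WM=21
i=22 t=25 v=7: → [24,27); WM=21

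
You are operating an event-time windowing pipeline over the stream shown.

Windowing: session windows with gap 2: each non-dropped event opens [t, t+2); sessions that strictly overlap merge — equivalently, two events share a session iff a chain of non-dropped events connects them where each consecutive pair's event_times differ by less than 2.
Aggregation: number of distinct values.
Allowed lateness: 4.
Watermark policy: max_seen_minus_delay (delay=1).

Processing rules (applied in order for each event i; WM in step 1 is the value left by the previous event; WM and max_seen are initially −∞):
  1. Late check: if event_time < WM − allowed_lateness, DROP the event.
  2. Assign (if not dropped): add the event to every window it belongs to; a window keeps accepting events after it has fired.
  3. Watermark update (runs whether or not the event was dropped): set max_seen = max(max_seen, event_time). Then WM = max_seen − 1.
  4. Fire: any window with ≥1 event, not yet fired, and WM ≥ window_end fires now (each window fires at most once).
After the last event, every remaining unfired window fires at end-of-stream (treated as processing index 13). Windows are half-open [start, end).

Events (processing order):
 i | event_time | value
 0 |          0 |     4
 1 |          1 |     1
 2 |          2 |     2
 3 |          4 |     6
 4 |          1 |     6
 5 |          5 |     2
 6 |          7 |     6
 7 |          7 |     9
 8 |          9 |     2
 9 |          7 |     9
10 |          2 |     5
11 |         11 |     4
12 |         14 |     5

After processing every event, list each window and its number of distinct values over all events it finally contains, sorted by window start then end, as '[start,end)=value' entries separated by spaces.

i=0 t=0 v=4: → [0,2); WM=-1
i=1 t=1 v=1: → [0,3); WM=0
i=2 t=2 v=2: → [0,4); WM=1
i=3 t=4 v=6: → [4,6); WM=3
i=4 t=1 v=6: → [0,4); WM=3
i=5 t=5 v=2: → [4,7); WM=4
i=6 t=7 v=6: → [7,9); WM=6
i=7 t=7 v=9: → [7,9); WM=6
i=8 t=9 v=2: → [9,11); WM=8
i=9 t=7 v=9: → [7,9); WM=8
i=10 t=2 v=5: DROP (t<8-4); WM=8
i=11 t=11 v=4: → [11,13); WM=10
i=12 t=14 v=5: → [14,16); WM=13

[0,4)=4 [4,7)=2 [7,9)=2 [9,11)=1 [11,13)=1 [14,16)=1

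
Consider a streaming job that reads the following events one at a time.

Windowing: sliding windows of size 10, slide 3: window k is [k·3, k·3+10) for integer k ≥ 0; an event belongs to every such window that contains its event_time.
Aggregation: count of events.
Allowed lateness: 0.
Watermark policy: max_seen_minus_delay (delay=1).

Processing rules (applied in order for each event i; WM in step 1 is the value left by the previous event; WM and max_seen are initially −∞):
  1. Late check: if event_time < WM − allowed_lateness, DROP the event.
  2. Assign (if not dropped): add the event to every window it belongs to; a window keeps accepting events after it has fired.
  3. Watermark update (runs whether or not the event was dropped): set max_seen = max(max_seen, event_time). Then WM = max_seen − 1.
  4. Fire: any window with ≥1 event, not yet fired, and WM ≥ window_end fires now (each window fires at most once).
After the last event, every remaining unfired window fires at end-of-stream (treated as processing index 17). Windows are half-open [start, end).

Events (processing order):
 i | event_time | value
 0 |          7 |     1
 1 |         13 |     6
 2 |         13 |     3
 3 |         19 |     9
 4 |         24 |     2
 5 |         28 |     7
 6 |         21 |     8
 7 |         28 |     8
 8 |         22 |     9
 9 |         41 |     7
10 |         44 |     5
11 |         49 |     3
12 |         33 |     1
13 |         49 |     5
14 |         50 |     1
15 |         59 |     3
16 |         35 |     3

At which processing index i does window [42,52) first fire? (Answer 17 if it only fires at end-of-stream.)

i=0 t=7 v=1: → [6,16),[3,13),[0,10); WM=6
i=1 t=13 v=6: → [12,22),[9,19),[6,16); WM=12; [0,10) fires=1
i=2 t=13 v=3: → [12,22),[9,19),[6,16); WM=12
i=3 t=19 v=9: → [18,28),[15,25),[12,22); WM=18; [3,13) fires=1 [6,16) fires=3
i=4 t=24 v=2: → [24,34),[21,31),[18,28),[15,25); WM=23; [9,19) fires=2 [12,22) fires=3
i=5 t=28 v=7: → [27,37),[24,34),[21,31); WM=27; [15,25) fires=2
i=6 t=21 v=8: DROP (t<27-0); WM=27
i=7 t=28 v=8: → [27,37),[24,34),[21,31); WM=27
i=8 t=22 v=9: DROP (t<27-0); WM=27
i=9 t=41 v=7: → [39,49),[36,46),[33,43); WM=40; [18,28) fires=2 [21,31) fires=3 [24,34) fires=3 [27,37) fires=2
i=10 t=44 v=5: → [42,52),[39,49),[36,46); WM=43; [33,43) fires=1
i=11 t=49 v=3: → [48,58),[45,55),[42,52); WM=48; [36,46) fires=2
i=12 t=33 v=1: DROP (t<48-0); WM=48
i=13 t=49 v=5: → [48,58),[45,55),[42,52); WM=48
i=14 t=50 v=1: → [48,58),[45,55),[42,52); WM=49; [39,49) fires=2
i=15 t=59 v=3: → [57,67),[54,64),[51,61); WM=58; [42,52) fires=4 [45,55) fires=3 [48,58) fires=3
i=16 t=35 v=3: DROP (t<58-0); WM=58

15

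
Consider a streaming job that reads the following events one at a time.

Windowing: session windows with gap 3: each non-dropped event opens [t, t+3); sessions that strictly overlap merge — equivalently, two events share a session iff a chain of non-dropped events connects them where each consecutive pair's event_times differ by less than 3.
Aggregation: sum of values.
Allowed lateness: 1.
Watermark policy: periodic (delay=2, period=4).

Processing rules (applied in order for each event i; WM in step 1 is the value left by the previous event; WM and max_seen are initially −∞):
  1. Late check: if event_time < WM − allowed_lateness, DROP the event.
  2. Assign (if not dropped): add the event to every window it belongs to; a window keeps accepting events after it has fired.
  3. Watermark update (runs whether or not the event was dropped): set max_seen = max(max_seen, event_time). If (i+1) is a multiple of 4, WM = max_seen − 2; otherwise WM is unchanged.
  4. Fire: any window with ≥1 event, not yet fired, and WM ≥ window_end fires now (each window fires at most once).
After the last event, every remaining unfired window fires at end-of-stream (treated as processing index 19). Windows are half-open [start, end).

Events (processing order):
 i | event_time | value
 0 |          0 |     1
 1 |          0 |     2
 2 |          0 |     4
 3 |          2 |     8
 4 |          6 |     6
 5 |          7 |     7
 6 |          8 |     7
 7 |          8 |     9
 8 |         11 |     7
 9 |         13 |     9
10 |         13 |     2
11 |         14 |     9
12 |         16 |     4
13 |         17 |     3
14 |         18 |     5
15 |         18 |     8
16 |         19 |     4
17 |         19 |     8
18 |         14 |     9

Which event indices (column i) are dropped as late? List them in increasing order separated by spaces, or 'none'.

18

i=0 t=0 v=1: → [0,3); WM=−∞
i=1 t=0 v=2: → [0,3); WM=−∞
i=2 t=0 v=4: → [0,3); WM=−∞
i=3 t=2 v=8: → [0,5); WM=0
i=4 t=6 v=6: → [6,9); WM=0
i=5 t=7 v=7: → [6,10); WM=0
i=6 t=8 v=7: → [6,11); WM=0
i=7 t=8 v=9: → [6,11); WM=6
i=8 t=11 v=7: → [11,14); WM=6
i=9 t=13 v=9: → [11,16); WM=6
i=10 t=13 v=2: → [11,16); WM=6
i=11 t=14 v=9: → [11,17); WM=12
i=12 t=16 v=4: → [11,19); WM=12
i=13 t=17 v=3: → [11,20); WM=12
i=14 t=18 v=5: → [11,21); WM=12
i=15 t=18 v=8: → [11,21); WM=16
i=16 t=19 v=4: → [11,22); WM=16
i=17 t=19 v=8: → [11,22); WM=16
i=18 t=14 v=9: DROP (t<16-1); WM=16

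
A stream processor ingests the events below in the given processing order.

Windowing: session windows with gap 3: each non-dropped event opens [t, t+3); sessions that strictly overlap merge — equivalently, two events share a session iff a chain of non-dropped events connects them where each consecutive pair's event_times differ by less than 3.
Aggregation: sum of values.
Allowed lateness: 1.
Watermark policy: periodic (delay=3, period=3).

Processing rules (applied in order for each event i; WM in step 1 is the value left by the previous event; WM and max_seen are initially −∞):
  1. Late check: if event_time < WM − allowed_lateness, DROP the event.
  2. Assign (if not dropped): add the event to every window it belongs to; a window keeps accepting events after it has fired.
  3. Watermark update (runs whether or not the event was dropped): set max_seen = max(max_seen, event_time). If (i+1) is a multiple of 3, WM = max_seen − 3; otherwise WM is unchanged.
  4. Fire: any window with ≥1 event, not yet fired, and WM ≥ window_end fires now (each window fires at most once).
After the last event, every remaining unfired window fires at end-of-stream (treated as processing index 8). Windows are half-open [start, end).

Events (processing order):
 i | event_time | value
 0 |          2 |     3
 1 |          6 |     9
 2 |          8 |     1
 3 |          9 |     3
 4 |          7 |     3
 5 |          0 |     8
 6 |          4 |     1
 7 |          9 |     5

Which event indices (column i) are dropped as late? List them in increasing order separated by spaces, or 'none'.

i=0 t=2 v=3: → [2,5); WM=−∞
i=1 t=6 v=9: → [6,9); WM=−∞
i=2 t=8 v=1: → [6,11); WM=5
i=3 t=9 v=3: → [6,12); WM=5
i=4 t=7 v=3: → [6,12); WM=5
i=5 t=0 v=8: DROP (t<5-1); WM=6
i=6 t=4 v=1: DROP (t<6-1); WM=6
i=7 t=9 v=5: → [6,12); WM=6

5 6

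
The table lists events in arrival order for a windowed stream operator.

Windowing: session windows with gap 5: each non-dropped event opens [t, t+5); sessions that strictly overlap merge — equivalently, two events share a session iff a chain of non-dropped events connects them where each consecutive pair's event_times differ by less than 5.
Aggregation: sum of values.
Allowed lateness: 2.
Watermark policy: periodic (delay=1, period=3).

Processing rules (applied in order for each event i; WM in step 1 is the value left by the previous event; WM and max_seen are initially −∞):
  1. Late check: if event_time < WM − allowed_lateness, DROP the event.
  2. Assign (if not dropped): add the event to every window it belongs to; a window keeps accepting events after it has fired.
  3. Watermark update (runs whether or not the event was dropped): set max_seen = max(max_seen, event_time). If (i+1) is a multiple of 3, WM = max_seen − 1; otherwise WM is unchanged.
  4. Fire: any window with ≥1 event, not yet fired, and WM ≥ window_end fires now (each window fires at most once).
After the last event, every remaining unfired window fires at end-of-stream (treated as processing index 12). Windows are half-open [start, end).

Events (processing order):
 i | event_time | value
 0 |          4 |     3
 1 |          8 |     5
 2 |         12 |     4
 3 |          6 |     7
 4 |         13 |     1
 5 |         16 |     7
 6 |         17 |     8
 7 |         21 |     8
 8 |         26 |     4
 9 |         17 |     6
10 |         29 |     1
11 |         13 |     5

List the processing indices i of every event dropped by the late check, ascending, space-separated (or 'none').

i=0 t=4 v=3: → [4,9); WM=−∞
i=1 t=8 v=5: → [4,13); WM=−∞
i=2 t=12 v=4: → [4,17); WM=11
i=3 t=6 v=7: DROP (t<11-2); WM=11
i=4 t=13 v=1: → [4,18); WM=11
i=5 t=16 v=7: → [4,21); WM=15
i=6 t=17 v=8: → [4,22); WM=15
i=7 t=21 v=8: → [4,26); WM=15
i=8 t=26 v=4: → [26,31); WM=25
i=9 t=17 v=6: DROP (t<25-2); WM=25
i=10 t=29 v=1: → [26,34); WM=25
i=11 t=13 v=5: DROP (t<25-2); WM=28

3 9 11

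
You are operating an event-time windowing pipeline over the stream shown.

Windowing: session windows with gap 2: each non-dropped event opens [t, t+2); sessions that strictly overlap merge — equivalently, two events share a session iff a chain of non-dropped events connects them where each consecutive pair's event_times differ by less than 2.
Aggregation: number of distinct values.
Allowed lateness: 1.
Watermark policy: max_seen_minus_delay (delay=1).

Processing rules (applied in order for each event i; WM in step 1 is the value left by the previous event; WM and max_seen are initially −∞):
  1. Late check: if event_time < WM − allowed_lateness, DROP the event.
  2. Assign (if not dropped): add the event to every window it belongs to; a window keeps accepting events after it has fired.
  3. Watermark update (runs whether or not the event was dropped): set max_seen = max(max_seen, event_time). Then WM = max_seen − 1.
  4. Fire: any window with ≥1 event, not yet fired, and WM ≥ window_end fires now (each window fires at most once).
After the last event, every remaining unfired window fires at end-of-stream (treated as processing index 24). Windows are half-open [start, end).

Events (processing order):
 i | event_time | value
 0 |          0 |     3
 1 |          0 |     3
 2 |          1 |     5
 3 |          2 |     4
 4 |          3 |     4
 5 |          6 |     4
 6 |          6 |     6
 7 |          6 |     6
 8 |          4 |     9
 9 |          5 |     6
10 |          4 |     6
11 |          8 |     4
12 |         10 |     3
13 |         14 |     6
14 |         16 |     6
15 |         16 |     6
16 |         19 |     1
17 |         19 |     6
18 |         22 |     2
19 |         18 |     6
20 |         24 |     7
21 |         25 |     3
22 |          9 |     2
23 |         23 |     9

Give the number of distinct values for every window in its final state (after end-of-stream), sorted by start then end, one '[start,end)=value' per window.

i=0 t=0 v=3: → [0,2); WM=-1
i=1 t=0 v=3: → [0,2); WM=-1
i=2 t=1 v=5: → [0,3); WM=0
i=3 t=2 v=4: → [0,4); WM=1
i=4 t=3 v=4: → [0,5); WM=2
i=5 t=6 v=4: → [6,8); WM=5
i=6 t=6 v=6: → [6,8); WM=5
i=7 t=6 v=6: → [6,8); WM=5
i=8 t=4 v=9: → [0,6); WM=5
i=9 t=5 v=6: → [0,8); WM=5
i=10 t=4 v=6: → [0,8); WM=5
i=11 t=8 v=4: → [8,10); WM=7
i=12 t=10 v=3: → [10,12); WM=9
i=13 t=14 v=6: → [14,16); WM=13
i=14 t=16 v=6: → [16,18); WM=15
i=15 t=16 v=6: → [16,18); WM=15
i=16 t=19 v=1: → [19,21); WM=18
i=17 t=19 v=6: → [19,21); WM=18
i=18 t=22 v=2: → [22,24); WM=21
i=19 t=18 v=6: DROP (t<21-1); WM=21
i=20 t=24 v=7: → [24,26); WM=23
i=21 t=25 v=3: → [24,27); WM=24
i=22 t=9 v=2: DROP (t<24-1); WM=24
i=23 t=23 v=9: → [22,27); WM=24

[0,8)=5 [8,10)=1 [10,12)=1 [14,16)=1 [16,18)=1 [19,21)=2 [22,27)=4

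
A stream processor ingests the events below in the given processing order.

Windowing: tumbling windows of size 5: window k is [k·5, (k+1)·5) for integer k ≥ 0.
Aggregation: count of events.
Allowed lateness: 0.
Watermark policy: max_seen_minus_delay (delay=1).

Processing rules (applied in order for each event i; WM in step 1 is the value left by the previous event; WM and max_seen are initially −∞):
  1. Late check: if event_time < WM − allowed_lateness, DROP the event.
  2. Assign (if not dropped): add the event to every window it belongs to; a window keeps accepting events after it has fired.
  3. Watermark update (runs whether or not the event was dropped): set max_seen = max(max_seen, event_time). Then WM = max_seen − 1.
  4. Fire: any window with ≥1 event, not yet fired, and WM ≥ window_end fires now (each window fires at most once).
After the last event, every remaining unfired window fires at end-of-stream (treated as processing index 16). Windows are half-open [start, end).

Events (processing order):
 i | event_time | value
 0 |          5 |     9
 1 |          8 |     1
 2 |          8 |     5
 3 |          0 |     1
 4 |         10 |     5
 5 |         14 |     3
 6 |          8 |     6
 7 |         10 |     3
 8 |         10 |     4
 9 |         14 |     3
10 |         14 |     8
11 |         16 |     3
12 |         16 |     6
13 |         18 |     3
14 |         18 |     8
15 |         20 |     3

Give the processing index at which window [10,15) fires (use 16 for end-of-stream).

11

i=0 t=5 v=9: → [5,10); WM=4
i=1 t=8 v=1: → [5,10); WM=7
i=2 t=8 v=5: → [5,10); WM=7
i=3 t=0 v=1: DROP (t<7-0); WM=7
i=4 t=10 v=5: → [10,15); WM=9
i=5 t=14 v=3: → [10,15); WM=13; [5,10) fires=3
i=6 t=8 v=6: DROP (t<13-0); WM=13
i=7 t=10 v=3: DROP (t<13-0); WM=13
i=8 t=10 v=4: DROP (t<13-0); WM=13
i=9 t=14 v=3: → [10,15); WM=13
i=10 t=14 v=8: → [10,15); WM=13
i=11 t=16 v=3: → [15,20); WM=15; [10,15) fires=4
i=12 t=16 v=6: → [15,20); WM=15
i=13 t=18 v=3: → [15,20); WM=17
i=14 t=18 v=8: → [15,20); WM=17
i=15 t=20 v=3: → [20,25); WM=19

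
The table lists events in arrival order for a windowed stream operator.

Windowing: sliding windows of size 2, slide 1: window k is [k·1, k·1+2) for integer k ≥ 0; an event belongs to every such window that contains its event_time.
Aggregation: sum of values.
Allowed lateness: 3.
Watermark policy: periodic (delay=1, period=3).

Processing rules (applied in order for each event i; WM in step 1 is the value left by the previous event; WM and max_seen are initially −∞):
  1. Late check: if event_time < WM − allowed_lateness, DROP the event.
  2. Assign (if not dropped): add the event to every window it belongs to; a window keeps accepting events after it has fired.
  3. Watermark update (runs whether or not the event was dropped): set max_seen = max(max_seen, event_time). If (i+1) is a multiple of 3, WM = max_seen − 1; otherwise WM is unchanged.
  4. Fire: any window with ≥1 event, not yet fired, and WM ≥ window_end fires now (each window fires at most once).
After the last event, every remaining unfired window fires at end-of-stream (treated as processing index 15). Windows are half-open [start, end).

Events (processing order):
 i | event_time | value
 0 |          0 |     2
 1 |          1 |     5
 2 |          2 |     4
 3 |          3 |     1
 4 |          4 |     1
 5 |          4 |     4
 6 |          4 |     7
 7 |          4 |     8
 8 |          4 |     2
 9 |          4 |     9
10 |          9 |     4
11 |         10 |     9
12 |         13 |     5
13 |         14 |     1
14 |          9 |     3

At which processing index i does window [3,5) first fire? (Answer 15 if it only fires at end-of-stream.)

11

i=0 t=0 v=2: → [0,2); WM=−∞
i=1 t=1 v=5: → [1,3),[0,2); WM=−∞
i=2 t=2 v=4: → [2,4),[1,3); WM=1
i=3 t=3 v=1: → [3,5),[2,4); WM=1
i=4 t=4 v=1: → [4,6),[3,5); WM=1
i=5 t=4 v=4: → [4,6),[3,5); WM=3; [0,2) fires=7 [1,3) fires=9
i=6 t=4 v=7: → [4,6),[3,5); WM=3
i=7 t=4 v=8: → [4,6),[3,5); WM=3
i=8 t=4 v=2: → [4,6),[3,5); WM=3
i=9 t=4 v=9: → [4,6),[3,5); WM=3
i=10 t=9 v=4: → [9,11),[8,10); WM=3
i=11 t=10 v=9: → [10,12),[9,11); WM=9; [2,4) fires=5 [3,5) fires=32 [4,6) fires=31
i=12 t=13 v=5: → [13,15),[12,14); WM=9
i=13 t=14 v=1: → [14,16),[13,15); WM=9
i=14 t=9 v=3: → [9,11),[8,10); WM=13; [8,10) fires=7 [9,11) fires=16 [10,12) fires=9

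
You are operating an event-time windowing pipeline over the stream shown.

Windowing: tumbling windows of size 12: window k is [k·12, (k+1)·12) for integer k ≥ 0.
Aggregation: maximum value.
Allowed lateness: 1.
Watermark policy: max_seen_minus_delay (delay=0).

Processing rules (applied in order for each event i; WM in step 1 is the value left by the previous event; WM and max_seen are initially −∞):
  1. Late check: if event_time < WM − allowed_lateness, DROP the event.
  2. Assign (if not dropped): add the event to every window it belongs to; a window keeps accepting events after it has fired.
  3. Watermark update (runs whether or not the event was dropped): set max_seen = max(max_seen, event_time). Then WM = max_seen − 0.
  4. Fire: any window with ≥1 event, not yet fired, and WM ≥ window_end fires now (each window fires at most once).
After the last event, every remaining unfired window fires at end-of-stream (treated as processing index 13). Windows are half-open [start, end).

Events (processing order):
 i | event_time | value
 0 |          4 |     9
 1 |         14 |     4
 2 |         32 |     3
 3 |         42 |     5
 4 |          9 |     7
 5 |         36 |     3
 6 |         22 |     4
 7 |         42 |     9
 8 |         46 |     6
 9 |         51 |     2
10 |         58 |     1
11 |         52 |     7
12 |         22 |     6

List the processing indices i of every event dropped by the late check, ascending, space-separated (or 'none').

4 5 6 11 12

i=0 t=4 v=9: → [0,12); WM=4
i=1 t=14 v=4: → [12,24); WM=14; [0,12) fires=9
i=2 t=32 v=3: → [24,36); WM=32; [12,24) fires=4
i=3 t=42 v=5: → [36,48); WM=42; [24,36) fires=3
i=4 t=9 v=7: DROP (t<42-1); WM=42
i=5 t=36 v=3: DROP (t<42-1); WM=42
i=6 t=22 v=4: DROP (t<42-1); WM=42
i=7 t=42 v=9: → [36,48); WM=42
i=8 t=46 v=6: → [36,48); WM=46
i=9 t=51 v=2: → [48,60); WM=51; [36,48) fires=9
i=10 t=58 v=1: → [48,60); WM=58
i=11 t=52 v=7: DROP (t<58-1); WM=58
i=12 t=22 v=6: DROP (t<58-1); WM=58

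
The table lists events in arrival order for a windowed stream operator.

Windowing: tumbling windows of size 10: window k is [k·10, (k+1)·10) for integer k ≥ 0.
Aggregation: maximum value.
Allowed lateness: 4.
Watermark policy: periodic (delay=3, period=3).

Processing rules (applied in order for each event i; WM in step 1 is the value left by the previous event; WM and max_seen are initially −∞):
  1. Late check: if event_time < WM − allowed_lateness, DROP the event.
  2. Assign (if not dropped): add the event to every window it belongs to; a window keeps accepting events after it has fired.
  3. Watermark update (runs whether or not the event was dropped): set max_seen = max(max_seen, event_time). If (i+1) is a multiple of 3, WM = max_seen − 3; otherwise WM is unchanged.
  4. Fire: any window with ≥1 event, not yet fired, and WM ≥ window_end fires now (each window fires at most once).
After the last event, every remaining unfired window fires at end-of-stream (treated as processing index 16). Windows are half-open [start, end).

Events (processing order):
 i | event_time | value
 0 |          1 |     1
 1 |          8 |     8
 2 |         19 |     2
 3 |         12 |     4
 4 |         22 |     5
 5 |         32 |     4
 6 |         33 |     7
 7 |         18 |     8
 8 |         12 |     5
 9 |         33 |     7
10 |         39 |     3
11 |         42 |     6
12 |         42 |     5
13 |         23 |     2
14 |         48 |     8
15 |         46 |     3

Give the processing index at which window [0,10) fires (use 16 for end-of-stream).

i=0 t=1 v=1: → [0,10); WM=−∞
i=1 t=8 v=8: → [0,10); WM=−∞
i=2 t=19 v=2: → [10,20); WM=16; [0,10) fires=8
i=3 t=12 v=4: → [10,20); WM=16
i=4 t=22 v=5: → [20,30); WM=16
i=5 t=32 v=4: → [30,40); WM=29; [10,20) fires=4
i=6 t=33 v=7: → [30,40); WM=29
i=7 t=18 v=8: DROP (t<29-4); WM=29
i=8 t=12 v=5: DROP (t<29-4); WM=30; [20,30) fires=5
i=9 t=33 v=7: → [30,40); WM=30
i=10 t=39 v=3: → [30,40); WM=30
i=11 t=42 v=6: → [40,50); WM=39
i=12 t=42 v=5: → [40,50); WM=39
i=13 t=23 v=2: DROP (t<39-4); WM=39
i=14 t=48 v=8: → [40,50); WM=45; [30,40) fires=7
i=15 t=46 v=3: → [40,50); WM=45

2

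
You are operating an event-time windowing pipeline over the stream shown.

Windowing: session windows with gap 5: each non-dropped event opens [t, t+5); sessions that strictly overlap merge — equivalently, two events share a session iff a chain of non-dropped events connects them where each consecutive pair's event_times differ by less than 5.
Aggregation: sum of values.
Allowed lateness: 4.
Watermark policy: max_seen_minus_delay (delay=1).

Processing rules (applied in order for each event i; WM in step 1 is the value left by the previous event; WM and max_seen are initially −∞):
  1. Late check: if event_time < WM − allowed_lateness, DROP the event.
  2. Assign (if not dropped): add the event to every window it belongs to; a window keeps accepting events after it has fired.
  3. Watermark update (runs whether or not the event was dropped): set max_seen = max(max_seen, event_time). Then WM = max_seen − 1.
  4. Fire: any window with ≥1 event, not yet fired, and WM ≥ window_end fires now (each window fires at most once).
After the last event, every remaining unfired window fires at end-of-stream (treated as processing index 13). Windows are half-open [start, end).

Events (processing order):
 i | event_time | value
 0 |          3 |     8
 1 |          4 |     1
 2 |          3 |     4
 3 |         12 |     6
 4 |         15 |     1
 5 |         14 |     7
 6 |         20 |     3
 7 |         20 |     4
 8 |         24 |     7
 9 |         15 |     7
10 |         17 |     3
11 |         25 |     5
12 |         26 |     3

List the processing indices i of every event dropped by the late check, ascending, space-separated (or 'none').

9 10

i=0 t=3 v=8: → [3,8); WM=2
i=1 t=4 v=1: → [3,9); WM=3
i=2 t=3 v=4: → [3,9); WM=3
i=3 t=12 v=6: → [12,17); WM=11
i=4 t=15 v=1: → [12,20); WM=14
i=5 t=14 v=7: → [12,20); WM=14
i=6 t=20 v=3: → [20,25); WM=19
i=7 t=20 v=4: → [20,25); WM=19
i=8 t=24 v=7: → [20,29); WM=23
i=9 t=15 v=7: DROP (t<23-4); WM=23
i=10 t=17 v=3: DROP (t<23-4); WM=23
i=11 t=25 v=5: → [20,30); WM=24
i=12 t=26 v=3: → [20,31); WM=25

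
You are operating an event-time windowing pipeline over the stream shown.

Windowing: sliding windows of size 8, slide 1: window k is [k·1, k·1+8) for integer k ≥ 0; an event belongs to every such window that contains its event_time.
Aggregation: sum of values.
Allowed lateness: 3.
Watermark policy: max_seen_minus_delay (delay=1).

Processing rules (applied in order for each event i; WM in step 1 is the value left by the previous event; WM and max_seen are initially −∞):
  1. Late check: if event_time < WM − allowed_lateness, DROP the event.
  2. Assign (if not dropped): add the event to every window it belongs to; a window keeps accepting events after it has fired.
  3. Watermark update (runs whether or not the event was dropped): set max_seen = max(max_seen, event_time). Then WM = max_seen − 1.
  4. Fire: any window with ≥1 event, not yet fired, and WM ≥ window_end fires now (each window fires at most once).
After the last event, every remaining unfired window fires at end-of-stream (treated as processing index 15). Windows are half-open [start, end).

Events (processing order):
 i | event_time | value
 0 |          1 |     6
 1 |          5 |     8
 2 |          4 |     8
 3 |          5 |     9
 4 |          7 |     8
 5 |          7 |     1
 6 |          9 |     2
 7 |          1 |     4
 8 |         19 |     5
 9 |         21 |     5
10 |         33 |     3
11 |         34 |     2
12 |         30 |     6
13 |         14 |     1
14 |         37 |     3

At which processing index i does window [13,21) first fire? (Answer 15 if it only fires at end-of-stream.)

i=0 t=1 v=6: → [1,9),[0,8); WM=0
i=1 t=5 v=8: → [5,13),[4,12),[3,11),[2,10),[1,9),[0,8); WM=4
i=2 t=4 v=8: → [4,12),[3,11),[2,10),[1,9),[0,8); WM=4
i=3 t=5 v=9: → [5,13),[4,12),[3,11),[2,10),[1,9),[0,8); WM=4
i=4 t=7 v=8: → [7,15),[6,14),[5,13),[4,12),[3,11),[2,10),[1,9),[0,8); WM=6
i=5 t=7 v=1: → [7,15),[6,14),[5,13),[4,12),[3,11),[2,10),[1,9),[0,8); WM=6
i=6 t=9 v=2: → [9,17),[8,16),[7,15),[6,14),[5,13),[4,12),[3,11),[2,10); WM=8; [0,8) fires=40
i=7 t=1 v=4: DROP (t<8-3); WM=8
i=8 t=19 v=5: → [19,27),[18,26),[17,25),[16,24),[15,23),[14,22),[13,21),[12,20); WM=18; [1,9) fires=40 [2,10) fires=36 [3,11) fires=36 [4,12) fires=36 [5,13) fires=28 [6,14) fires=11 [7,15) fires=11 [8,16) fires=2 [9,17) fires=2
i=9 t=21 v=5: → [21,29),[20,28),[19,27),[18,26),[17,25),[16,24),[15,23),[14,22); WM=20; [12,20) fires=5
i=10 t=33 v=3: → [33,41),[32,40),[31,39),[30,38),[29,37),[28,36),[27,35),[26,34); WM=32; [13,21) fires=5 [14,22) fires=10 [15,23) fires=10 [16,24) fires=10 [17,25) fires=10 [18,26) fires=10 [19,27) fires=10 [20,28) fires=5 [21,29) fires=5
i=11 t=34 v=2: → [34,42),[33,41),[32,40),[31,39),[30,38),[29,37),[28,36),[27,35); WM=33
i=12 t=30 v=6: → [30,38),[29,37),[28,36),[27,35),[26,34),[25,33),[24,32),[23,31); WM=33; [23,31) fires=6 [24,32) fires=6 [25,33) fires=6
i=13 t=14 v=1: DROP (t<33-3); WM=33
i=14 t=37 v=3: → [37,45),[36,44),[35,43),[34,42),[33,41),[32,40),[31,39),[30,38); WM=36; [26,34) fires=9 [27,35) fires=11 [28,36) fires=11

10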